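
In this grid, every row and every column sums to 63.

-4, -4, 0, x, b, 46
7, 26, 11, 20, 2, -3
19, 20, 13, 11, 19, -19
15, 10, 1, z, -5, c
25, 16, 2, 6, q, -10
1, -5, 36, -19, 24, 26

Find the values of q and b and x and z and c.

q = 24, b = -1, x = 26, z = 19, c = 23

Row 5 has 25 + 16 + 2 + 6 − 10 = 39; the blank must be 63 − 39 = 24.
Column 5 has 2 + 19 − 5 + 24 + 24 = 64; the blank must be 63 − 64 = -1.
Row 1 has -4 − 4 + 0 − 1 + 46 = 37; the blank must be 63 − 37 = 26.
Column 4 has 26 + 20 + 11 + 6 − 19 = 44; the blank must be 63 − 44 = 19.
Row 4 has 15 + 10 + 1 + 19 − 5 = 40; the blank must be 63 − 40 = 23.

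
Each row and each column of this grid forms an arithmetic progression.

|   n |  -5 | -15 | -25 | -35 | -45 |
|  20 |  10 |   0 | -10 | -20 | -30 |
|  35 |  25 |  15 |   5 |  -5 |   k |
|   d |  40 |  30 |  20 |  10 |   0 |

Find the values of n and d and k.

Along each row the entries change by -10 per step; down each column they change by 15.
Row 1: from -5 at column 2, stepping by -10 to column 1 gives 5.
Row 4: from 40 at column 2, stepping by -10 to column 1 gives 50.
Row 3: from 35 at column 1, stepping by -10 to column 6 gives -15.

n = 5, d = 50, k = -15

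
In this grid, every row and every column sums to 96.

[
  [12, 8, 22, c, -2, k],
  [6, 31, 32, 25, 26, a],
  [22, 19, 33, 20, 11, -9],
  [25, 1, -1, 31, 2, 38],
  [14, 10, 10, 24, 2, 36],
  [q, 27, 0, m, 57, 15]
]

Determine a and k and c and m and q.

Row 2 has 6 + 31 + 32 + 25 + 26 = 120; the blank must be 96 − 120 = -24.
Column 1 has 12 + 6 + 22 + 25 + 14 = 79; the blank must be 96 − 79 = 17.
Column 6 has -24 − 9 + 38 + 36 + 15 = 56; the blank must be 96 − 56 = 40.
Row 1 has 12 + 8 + 22 − 2 + 40 = 80; the blank must be 96 − 80 = 16.
Row 6 has 17 + 27 + 0 + 57 + 15 = 116; the blank must be 96 − 116 = -20.

a = -24, k = 40, c = 16, m = -20, q = 17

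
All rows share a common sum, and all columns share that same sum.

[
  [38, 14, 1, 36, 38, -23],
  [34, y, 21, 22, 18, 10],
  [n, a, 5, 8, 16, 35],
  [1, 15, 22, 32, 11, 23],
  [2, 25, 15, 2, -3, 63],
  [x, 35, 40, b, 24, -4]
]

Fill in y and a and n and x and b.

y = -1, a = 16, n = 24, x = 5, b = 4

Rows 1 and 4 both sum to 104, so that's the common total.
Row 2 has 34 + 21 + 22 + 18 + 10 = 105; the blank must be 104 − 105 = -1.
Column 2 has 14 − 1 + 15 + 25 + 35 = 88; the blank must be 104 − 88 = 16.
Row 3 has 16 + 5 + 8 + 16 + 35 = 80; the blank must be 104 − 80 = 24.
Column 1 has 38 + 34 + 24 + 1 + 2 = 99; the blank must be 104 − 99 = 5.
Row 6 has 5 + 35 + 40 + 24 − 4 = 100; the blank must be 104 − 100 = 4.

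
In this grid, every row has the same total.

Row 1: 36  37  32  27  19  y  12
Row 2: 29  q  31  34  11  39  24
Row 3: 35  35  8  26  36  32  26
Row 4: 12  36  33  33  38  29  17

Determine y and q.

y = 35, q = 30

The complete rows each total 198.
Row 1 is missing 198 − 163 = 35 (since 36 + 37 + 32 + 27 + 19 + 12 = 163).
Row 2 is missing 198 − 168 = 30 (since 29 + 31 + 34 + 11 + 39 + 24 = 168).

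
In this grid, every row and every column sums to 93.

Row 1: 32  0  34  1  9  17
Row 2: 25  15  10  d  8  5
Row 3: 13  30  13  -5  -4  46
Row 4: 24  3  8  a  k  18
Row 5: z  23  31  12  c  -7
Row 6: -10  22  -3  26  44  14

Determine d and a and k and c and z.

d = 30, a = 29, k = 11, c = 25, z = 9

Column 1: 32 + 25 + 13 + 24 − 10 = 84, so its missing entry is 93 − 84 = 9.
Row 5: 9 + 23 + 31 + 12 − 7 = 68, so its missing entry is 93 − 68 = 25.
Column 5: 9 + 8 − 4 + 25 + 44 = 82, so its missing entry is 93 − 82 = 11.
Row 4: 24 + 3 + 8 + 11 + 18 = 64, so its missing entry is 93 − 64 = 29.
Row 2: 25 + 15 + 10 + 8 + 5 = 63, so its missing entry is 93 − 63 = 30.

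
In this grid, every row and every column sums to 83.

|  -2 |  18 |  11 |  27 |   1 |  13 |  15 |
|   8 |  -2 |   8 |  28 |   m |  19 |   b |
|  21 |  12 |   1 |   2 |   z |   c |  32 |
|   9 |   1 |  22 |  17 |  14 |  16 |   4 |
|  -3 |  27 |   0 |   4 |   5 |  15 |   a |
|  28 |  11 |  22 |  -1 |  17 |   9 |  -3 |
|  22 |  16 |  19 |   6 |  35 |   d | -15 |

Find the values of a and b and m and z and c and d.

a = 35, b = 15, m = 7, z = 4, c = 11, d = 0

Row 7 has 22 + 16 + 19 + 6 + 35 − 15 = 83; the blank must be 83 − 83 = 0.
Row 5 has -3 + 27 + 0 + 4 + 5 + 15 = 48; the blank must be 83 − 48 = 35.
Column 7 has 15 + 32 + 4 + 35 − 3 − 15 = 68; the blank must be 83 − 68 = 15.
Row 2 has 8 − 2 + 8 + 28 + 19 + 15 = 76; the blank must be 83 − 76 = 7.
Column 5 has 1 + 7 + 14 + 5 + 17 + 35 = 79; the blank must be 83 − 79 = 4.
Row 3 has 21 + 12 + 1 + 2 + 4 + 32 = 72; the blank must be 83 − 72 = 11.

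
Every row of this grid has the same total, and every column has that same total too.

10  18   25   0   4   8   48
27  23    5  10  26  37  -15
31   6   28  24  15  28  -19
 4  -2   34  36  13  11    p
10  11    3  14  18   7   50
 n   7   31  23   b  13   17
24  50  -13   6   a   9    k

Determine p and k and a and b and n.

Rows 1 and 2 both sum to 113, so that's the common total.
The known cells in column 1 total 106, leaving 113 − 106 = 7 for the blank.
The known cells in row 6 total 98, leaving 113 − 98 = 15 for the blank.
The known cells in column 5 total 91, leaving 113 − 91 = 22 for the blank.
The known cells in row 4 total 96, leaving 113 − 96 = 17 for the blank.
The known cells in row 7 total 98, leaving 113 − 98 = 15 for the blank.

p = 17, k = 15, a = 22, b = 15, n = 7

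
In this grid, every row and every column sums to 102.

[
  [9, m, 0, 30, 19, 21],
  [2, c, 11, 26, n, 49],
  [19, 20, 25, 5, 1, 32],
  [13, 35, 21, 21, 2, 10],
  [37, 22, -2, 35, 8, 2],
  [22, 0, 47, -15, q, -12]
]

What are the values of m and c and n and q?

m = 23, c = 2, n = 12, q = 60

The known cells in row 1 total 79, leaving 102 − 79 = 23 for the blank.
The known cells in column 2 total 100, leaving 102 − 100 = 2 for the blank.
The known cells in row 6 total 42, leaving 102 − 42 = 60 for the blank.
The known cells in row 2 total 90, leaving 102 − 90 = 12 for the blank.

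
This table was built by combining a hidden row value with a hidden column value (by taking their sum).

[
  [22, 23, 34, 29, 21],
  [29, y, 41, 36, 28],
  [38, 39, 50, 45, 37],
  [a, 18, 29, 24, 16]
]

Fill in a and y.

a = 17, y = 30

The difference between any two rows is the same in every column — this is an addition table with the headers hidden.
Row 4 minus row 1 is 24 − 29 = -5, so its entry in column 1 is 22 + (-5) = 17.
Row 2 minus row 1 is 36 − 29 = 7, so its entry in column 2 is 23 + 7 = 30.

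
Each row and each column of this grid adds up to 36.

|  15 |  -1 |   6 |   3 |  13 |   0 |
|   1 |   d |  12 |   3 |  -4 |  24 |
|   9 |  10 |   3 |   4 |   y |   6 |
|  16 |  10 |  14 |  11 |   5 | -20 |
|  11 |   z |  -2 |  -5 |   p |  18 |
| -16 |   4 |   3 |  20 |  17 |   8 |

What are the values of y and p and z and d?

Row 3 has 9 + 10 + 3 + 4 + 6 = 32; the blank must be 36 − 32 = 4.
Column 5 has 13 − 4 + 4 + 5 + 17 = 35; the blank must be 36 − 35 = 1.
Row 5 has 11 − 2 − 5 + 1 + 18 = 23; the blank must be 36 − 23 = 13.
Row 2 has 1 + 12 + 3 − 4 + 24 = 36; the blank must be 36 − 36 = 0.

y = 4, p = 1, z = 13, d = 0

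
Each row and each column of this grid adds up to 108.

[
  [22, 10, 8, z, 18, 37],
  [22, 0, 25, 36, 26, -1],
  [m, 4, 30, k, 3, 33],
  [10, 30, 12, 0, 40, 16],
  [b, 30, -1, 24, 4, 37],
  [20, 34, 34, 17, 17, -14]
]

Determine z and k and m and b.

z = 13, k = 18, m = 20, b = 14

Row 5: 30 − 1 + 24 + 4 + 37 = 94, so its missing entry is 108 − 94 = 14.
Row 1: 22 + 10 + 8 + 18 + 37 = 95, so its missing entry is 108 − 95 = 13.
Column 4: 13 + 36 + 0 + 24 + 17 = 90, so its missing entry is 108 − 90 = 18.
Row 3: 4 + 30 + 18 + 3 + 33 = 88, so its missing entry is 108 − 88 = 20.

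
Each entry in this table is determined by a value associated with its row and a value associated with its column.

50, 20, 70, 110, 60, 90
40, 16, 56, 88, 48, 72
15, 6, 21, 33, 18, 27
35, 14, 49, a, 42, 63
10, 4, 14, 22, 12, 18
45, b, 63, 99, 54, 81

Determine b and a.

Each row is a constant multiple of every other row — this is a multiplication table with the headers hidden.
Row 6 is 81/90 = 9/10 times row 1, so its entry in column 2 is 20 × 9/10 = 18.
Row 4 is 63/90 = 7/10 times row 1, so its entry in column 4 is 110 × 7/10 = 77.

b = 18, a = 77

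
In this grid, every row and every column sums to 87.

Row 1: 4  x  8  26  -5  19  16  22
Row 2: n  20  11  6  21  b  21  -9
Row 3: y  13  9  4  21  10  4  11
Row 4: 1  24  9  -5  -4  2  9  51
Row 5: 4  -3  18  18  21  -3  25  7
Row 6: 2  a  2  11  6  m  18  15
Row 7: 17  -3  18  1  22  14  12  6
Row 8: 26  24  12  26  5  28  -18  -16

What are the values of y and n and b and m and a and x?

y = 15, n = 18, b = -1, m = 18, a = 15, x = -3

Row 1 has 4 + 8 + 26 − 5 + 19 + 16 + 22 = 90; the blank must be 87 − 90 = -3.
Row 3 has 13 + 9 + 4 + 21 + 10 + 4 + 11 = 72; the blank must be 87 − 72 = 15.
Column 2 has -3 + 20 + 13 + 24 − 3 − 3 + 24 = 72; the blank must be 87 − 72 = 15.
Row 6 has 2 + 15 + 2 + 11 + 6 + 18 + 15 = 69; the blank must be 87 − 69 = 18.
Column 6 has 19 + 10 + 2 − 3 + 18 + 14 + 28 = 88; the blank must be 87 − 88 = -1.
Row 2 has 20 + 11 + 6 + 21 − 1 + 21 − 9 = 69; the blank must be 87 − 69 = 18.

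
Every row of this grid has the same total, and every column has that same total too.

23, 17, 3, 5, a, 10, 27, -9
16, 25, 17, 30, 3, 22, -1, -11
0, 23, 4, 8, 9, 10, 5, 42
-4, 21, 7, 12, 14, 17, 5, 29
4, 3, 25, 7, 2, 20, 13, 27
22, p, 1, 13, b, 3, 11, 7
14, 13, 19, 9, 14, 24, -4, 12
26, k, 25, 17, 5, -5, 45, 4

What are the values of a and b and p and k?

Rows 2 and 3 both sum to 101, so that's the common total.
Row 1: 23 + 17 + 3 + 5 + 10 + 27 − 9 = 76, so its missing entry is 101 − 76 = 25.
Column 5: 25 + 3 + 9 + 14 + 2 + 14 + 5 = 72, so its missing entry is 101 − 72 = 29.
Row 6: 22 + 1 + 13 + 29 + 3 + 11 + 7 = 86, so its missing entry is 101 − 86 = 15.
Row 8: 26 + 25 + 17 + 5 − 5 + 45 + 4 = 117, so its missing entry is 101 − 117 = -16.

a = 25, b = 29, p = 15, k = -16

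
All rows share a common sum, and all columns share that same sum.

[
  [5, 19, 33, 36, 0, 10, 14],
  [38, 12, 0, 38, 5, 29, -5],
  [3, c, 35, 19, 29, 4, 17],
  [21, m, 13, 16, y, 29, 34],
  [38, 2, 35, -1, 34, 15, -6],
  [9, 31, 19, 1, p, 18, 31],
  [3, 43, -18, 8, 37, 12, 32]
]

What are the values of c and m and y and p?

Rows 1 and 2 both sum to 117, so that's the common total.
The known cells in row 6 total 109, leaving 117 − 109 = 8 for the blank.
The known cells in row 3 total 107, leaving 117 − 107 = 10 for the blank.
The known cells in column 2 total 117, leaving 117 − 117 = 0 for the blank.
The known cells in row 4 total 113, leaving 117 − 113 = 4 for the blank.

c = 10, m = 0, y = 4, p = 8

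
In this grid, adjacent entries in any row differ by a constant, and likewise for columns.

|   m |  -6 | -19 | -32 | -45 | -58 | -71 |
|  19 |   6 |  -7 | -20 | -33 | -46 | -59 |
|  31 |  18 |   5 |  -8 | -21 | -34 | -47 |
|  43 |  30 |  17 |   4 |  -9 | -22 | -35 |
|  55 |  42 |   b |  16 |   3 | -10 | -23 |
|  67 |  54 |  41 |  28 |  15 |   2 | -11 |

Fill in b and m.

b = 29, m = 7

Along each row the entries change by -13 per step; down each column they change by 12.
Row 5: from 55 at column 1, stepping by -13 to column 3 gives 29.
Row 1: from -6 at column 2, stepping by -13 to column 1 gives 7.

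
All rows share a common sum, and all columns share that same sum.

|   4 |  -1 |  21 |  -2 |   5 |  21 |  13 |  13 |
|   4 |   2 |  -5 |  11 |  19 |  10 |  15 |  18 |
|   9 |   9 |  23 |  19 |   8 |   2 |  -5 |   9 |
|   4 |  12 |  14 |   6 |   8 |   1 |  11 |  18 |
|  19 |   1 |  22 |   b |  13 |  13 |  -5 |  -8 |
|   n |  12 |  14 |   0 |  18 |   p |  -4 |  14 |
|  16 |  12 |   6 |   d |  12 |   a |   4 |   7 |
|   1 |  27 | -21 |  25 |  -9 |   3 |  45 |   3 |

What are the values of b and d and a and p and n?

b = 19, d = -4, a = 21, p = 3, n = 17

Rows 1 and 2 both sum to 74, so that's the common total.
The known cells in row 5 total 55, leaving 74 − 55 = 19 for the blank.
The known cells in column 1 total 57, leaving 74 − 57 = 17 for the blank.
The known cells in row 6 total 71, leaving 74 − 71 = 3 for the blank.
The known cells in column 6 total 53, leaving 74 − 53 = 21 for the blank.
The known cells in row 7 total 78, leaving 74 − 78 = -4 for the blank.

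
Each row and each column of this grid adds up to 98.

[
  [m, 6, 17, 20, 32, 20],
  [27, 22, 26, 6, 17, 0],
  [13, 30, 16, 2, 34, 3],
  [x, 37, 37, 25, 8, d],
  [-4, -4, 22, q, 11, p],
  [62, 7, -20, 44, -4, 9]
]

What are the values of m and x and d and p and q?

The known cells in column 4 total 97, leaving 98 − 97 = 1 for the blank.
The known cells in row 1 total 95, leaving 98 − 95 = 3 for the blank.
The known cells in column 1 total 101, leaving 98 − 101 = -3 for the blank.
The known cells in row 5 total 26, leaving 98 − 26 = 72 for the blank.
The known cells in row 4 total 104, leaving 98 − 104 = -6 for the blank.

m = 3, x = -3, d = -6, p = 72, q = 1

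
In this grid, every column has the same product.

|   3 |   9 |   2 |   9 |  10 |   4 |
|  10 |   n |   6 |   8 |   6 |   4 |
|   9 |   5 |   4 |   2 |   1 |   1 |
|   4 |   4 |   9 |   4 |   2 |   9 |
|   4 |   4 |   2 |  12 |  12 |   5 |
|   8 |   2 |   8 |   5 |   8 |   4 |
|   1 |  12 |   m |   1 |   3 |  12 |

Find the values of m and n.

Columns 4 and 5 each multiply to 34560, so every column has product 34560.
Column 3: 2×6×4×9×2×8 = 6912, so the missing entry is 34560 ÷ 6912 = 5.
Column 2: 9×5×4×4×2×12 = 17280, so the missing entry is 34560 ÷ 17280 = 2.

m = 5, n = 2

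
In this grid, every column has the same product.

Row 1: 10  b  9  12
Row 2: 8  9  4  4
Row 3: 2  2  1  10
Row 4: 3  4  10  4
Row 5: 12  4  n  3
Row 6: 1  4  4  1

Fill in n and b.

Columns 1 and 4 each multiply to 5760, so every column has product 5760.
Column 3: 9×4×1×10×4 = 1440, so the missing entry is 5760 ÷ 1440 = 4.
Column 2: 9×2×4×4×4 = 1152, so the missing entry is 5760 ÷ 1152 = 5.

n = 4, b = 5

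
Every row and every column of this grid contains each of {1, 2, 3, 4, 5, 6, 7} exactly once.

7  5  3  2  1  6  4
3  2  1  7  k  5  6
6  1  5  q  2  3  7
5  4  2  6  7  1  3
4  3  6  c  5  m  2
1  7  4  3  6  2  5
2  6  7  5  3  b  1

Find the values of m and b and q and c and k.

m = 7, b = 4, q = 4, c = 1, k = 4

For row 7, column 6: row 7 already has {1, 2, 3, 5, 6, 7}; that leaves 4.
At (row 2, col 5): row 2 already has {1, 2, 3, 5, 6, 7}, so the value is 4.
For row 3, column 4: row 3 already has {1, 2, 3, 5, 6, 7}; that leaves 4.
Cell (5,4): column 4 already has {2, 3, 4, 5, 6, 7} → 1.
For row 5, column 6: row 5 already has {1, 2, 3, 4, 5, 6}; that leaves 7.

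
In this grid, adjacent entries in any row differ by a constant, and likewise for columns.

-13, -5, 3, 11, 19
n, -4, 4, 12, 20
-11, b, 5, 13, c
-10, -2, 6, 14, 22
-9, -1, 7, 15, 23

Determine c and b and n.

c = 21, b = -3, n = -12

Along each row the entries change by 8 per step; down each column they change by 1.
Row 3: from -11 at column 1, stepping by 8 to column 5 gives 21.
Row 3: from -11 at column 1, stepping by 8 to column 2 gives -3.
Row 2: from -4 at column 2, stepping by 8 to column 1 gives -12.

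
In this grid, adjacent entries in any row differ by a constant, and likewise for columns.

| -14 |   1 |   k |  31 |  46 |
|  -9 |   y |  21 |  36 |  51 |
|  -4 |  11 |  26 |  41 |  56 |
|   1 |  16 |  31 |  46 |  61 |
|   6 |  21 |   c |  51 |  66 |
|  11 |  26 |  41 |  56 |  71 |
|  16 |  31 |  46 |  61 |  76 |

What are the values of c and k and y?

Along each row the entries change by 15 per step; down each column they change by 5.
Row 5: from 6 at column 1, stepping by 15 to column 3 gives 36.
Row 1: from -14 at column 1, stepping by 15 to column 3 gives 16.
Row 2: from -9 at column 1, stepping by 15 to column 2 gives 6.

c = 36, k = 16, y = 6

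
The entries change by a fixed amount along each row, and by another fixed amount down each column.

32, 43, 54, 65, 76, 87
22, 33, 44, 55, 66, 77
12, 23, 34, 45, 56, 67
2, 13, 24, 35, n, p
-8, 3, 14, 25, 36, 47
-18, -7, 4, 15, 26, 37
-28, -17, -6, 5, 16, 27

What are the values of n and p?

Along each row the entries change by 11 per step; down each column they change by -10.
Row 4: from 2 at column 1, stepping by 11 to column 5 gives 46.
Row 4: from 2 at column 1, stepping by 11 to column 6 gives 57.

n = 46, p = 57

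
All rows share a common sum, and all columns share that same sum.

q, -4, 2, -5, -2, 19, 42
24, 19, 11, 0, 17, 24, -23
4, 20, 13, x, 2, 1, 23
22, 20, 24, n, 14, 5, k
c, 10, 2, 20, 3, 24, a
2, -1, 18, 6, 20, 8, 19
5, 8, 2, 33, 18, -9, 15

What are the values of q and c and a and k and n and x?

q = 20, c = -5, a = 18, k = -22, n = 9, x = 9

Rows 2 and 6 both sum to 72, so that's the common total.
The known cells in row 1 total 52, leaving 72 − 52 = 20 for the blank.
The known cells in column 1 total 77, leaving 72 − 77 = -5 for the blank.
The known cells in row 5 total 54, leaving 72 − 54 = 18 for the blank.
The known cells in row 3 total 63, leaving 72 − 63 = 9 for the blank.
The known cells in column 4 total 63, leaving 72 − 63 = 9 for the blank.
The known cells in row 4 total 94, leaving 72 − 94 = -22 for the blank.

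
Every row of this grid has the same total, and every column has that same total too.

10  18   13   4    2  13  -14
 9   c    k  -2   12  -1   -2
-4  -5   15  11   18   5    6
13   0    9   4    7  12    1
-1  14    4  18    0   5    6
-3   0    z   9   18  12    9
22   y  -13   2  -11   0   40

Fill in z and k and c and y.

Rows 1 and 3 both sum to 46, so that's the common total.
The known cells in row 7 total 40, leaving 46 − 40 = 6 for the blank.
The known cells in column 2 total 33, leaving 46 − 33 = 13 for the blank.
The known cells in row 2 total 29, leaving 46 − 29 = 17 for the blank.
The known cells in row 6 total 45, leaving 46 − 45 = 1 for the blank.

z = 1, k = 17, c = 13, y = 6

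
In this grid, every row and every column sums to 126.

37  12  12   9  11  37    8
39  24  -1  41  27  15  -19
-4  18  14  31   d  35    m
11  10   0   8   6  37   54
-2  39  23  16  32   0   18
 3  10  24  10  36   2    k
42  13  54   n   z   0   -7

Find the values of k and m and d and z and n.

Row 6: 3 + 10 + 24 + 10 + 36 + 2 = 85, so its missing entry is 126 − 85 = 41.
Column 7: 8 − 19 + 54 + 18 + 41 − 7 = 95, so its missing entry is 126 − 95 = 31.
Row 3: -4 + 18 + 14 + 31 + 35 + 31 = 125, so its missing entry is 126 − 125 = 1.
Column 5: 11 + 27 + 1 + 6 + 32 + 36 = 113, so its missing entry is 126 − 113 = 13.
Row 7: 42 + 13 + 54 + 13 + 0 − 7 = 115, so its missing entry is 126 − 115 = 11.

k = 41, m = 31, d = 1, z = 13, n = 11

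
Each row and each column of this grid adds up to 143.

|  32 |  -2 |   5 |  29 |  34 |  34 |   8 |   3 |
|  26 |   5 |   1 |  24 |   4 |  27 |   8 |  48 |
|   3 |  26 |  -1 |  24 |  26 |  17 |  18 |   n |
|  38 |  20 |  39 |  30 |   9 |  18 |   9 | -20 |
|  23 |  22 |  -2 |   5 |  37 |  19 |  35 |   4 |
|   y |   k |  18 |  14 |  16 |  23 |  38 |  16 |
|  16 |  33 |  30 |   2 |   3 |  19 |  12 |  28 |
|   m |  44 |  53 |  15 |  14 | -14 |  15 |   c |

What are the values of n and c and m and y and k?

Row 3 has 3 + 26 − 1 + 24 + 26 + 17 + 18 = 113; the blank must be 143 − 113 = 30.
Column 8 has 3 + 48 + 30 − 20 + 4 + 16 + 28 = 109; the blank must be 143 − 109 = 34.
Row 8 has 44 + 53 + 15 + 14 − 14 + 15 + 34 = 161; the blank must be 143 − 161 = -18.
Column 2 has -2 + 5 + 26 + 20 + 22 + 33 + 44 = 148; the blank must be 143 − 148 = -5.
Row 6 has -5 + 18 + 14 + 16 + 23 + 38 + 16 = 120; the blank must be 143 − 120 = 23.

n = 30, c = 34, m = -18, y = 23, k = -5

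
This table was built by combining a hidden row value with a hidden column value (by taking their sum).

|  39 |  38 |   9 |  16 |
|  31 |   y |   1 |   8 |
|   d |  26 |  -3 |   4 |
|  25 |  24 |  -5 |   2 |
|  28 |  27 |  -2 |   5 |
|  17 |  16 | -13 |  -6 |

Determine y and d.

y = 30, d = 27

The difference between any two rows is the same in every column — this is an addition table with the headers hidden.
Row 2 minus row 1 is 8 − 16 = -8, so its entry in column 2 is 38 + (-8) = 30.
Row 3 minus row 1 is 4 − 16 = -12, so its entry in column 1 is 39 + (-12) = 27.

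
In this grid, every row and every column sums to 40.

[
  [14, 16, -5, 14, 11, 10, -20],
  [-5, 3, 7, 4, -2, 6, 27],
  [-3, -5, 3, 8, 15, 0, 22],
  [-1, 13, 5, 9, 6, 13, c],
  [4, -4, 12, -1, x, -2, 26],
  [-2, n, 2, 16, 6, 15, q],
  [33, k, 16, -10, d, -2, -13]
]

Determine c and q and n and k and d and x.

c = -5, q = 3, n = 0, k = 17, d = -1, x = 5

Row 5 has 4 − 4 + 12 − 1 − 2 + 26 = 35; the blank must be 40 − 35 = 5.
Column 5 has 11 − 2 + 15 + 6 + 5 + 6 = 41; the blank must be 40 − 41 = -1.
Row 7 has 33 + 16 − 10 − 1 − 2 − 13 = 23; the blank must be 40 − 23 = 17.
Column 2 has 16 + 3 − 5 + 13 − 4 + 17 = 40; the blank must be 40 − 40 = 0.
Row 6 has -2 + 0 + 2 + 16 + 6 + 15 = 37; the blank must be 40 − 37 = 3.
Row 4 has -1 + 13 + 5 + 9 + 6 + 13 = 45; the blank must be 40 − 45 = -5.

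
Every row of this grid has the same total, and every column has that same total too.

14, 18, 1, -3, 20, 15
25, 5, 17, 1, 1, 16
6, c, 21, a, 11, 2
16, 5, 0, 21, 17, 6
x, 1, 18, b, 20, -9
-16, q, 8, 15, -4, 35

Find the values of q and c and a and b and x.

Rows 1 and 2 both sum to 65, so that's the common total.
Column 1 has 14 + 25 + 6 + 16 − 16 = 45; the blank must be 65 − 45 = 20.
Row 5 has 20 + 1 + 18 + 20 − 9 = 50; the blank must be 65 − 50 = 15.
Row 6 has -16 + 8 + 15 − 4 + 35 = 38; the blank must be 65 − 38 = 27.
Column 2 has 18 + 5 + 5 + 1 + 27 = 56; the blank must be 65 − 56 = 9.
Row 3 has 6 + 9 + 21 + 11 + 2 = 49; the blank must be 65 − 49 = 16.

q = 27, c = 9, a = 16, b = 15, x = 20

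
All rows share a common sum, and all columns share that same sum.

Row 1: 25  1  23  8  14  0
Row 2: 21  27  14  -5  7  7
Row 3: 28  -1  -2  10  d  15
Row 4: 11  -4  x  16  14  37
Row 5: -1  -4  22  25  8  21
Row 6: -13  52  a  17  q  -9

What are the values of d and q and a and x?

Rows 1 and 2 both sum to 71, so that's the common total.
Row 3 has 28 − 1 − 2 + 10 + 15 = 50; the blank must be 71 − 50 = 21.
Column 5 has 14 + 7 + 21 + 14 + 8 = 64; the blank must be 71 − 64 = 7.
Row 4 has 11 − 4 + 16 + 14 + 37 = 74; the blank must be 71 − 74 = -3.
Row 6 has -13 + 52 + 17 + 7 − 9 = 54; the blank must be 71 − 54 = 17.

d = 21, q = 7, a = 17, x = -3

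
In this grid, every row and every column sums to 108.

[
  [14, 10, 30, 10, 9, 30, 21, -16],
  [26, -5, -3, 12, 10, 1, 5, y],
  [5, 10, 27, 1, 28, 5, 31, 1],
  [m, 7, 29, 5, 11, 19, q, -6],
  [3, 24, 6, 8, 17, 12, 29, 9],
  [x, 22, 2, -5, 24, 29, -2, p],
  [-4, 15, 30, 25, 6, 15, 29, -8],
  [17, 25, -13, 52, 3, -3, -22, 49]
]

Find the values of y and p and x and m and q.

Row 2: 26 − 5 − 3 + 12 + 10 + 1 + 5 = 46, so its missing entry is 108 − 46 = 62.
Column 8: -16 + 62 + 1 − 6 + 9 − 8 + 49 = 91, so its missing entry is 108 − 91 = 17.
Row 6: 22 + 2 − 5 + 24 + 29 − 2 + 17 = 87, so its missing entry is 108 − 87 = 21.
Column 1: 14 + 26 + 5 + 3 + 21 − 4 + 17 = 82, so its missing entry is 108 − 82 = 26.
Row 4: 26 + 7 + 29 + 5 + 11 + 19 − 6 = 91, so its missing entry is 108 − 91 = 17.

y = 62, p = 17, x = 21, m = 26, q = 17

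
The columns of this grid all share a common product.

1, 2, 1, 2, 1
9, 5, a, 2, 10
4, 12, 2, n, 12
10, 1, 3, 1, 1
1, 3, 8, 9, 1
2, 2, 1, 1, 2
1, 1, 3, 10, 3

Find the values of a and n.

a = 5, n = 2

Columns 2 and 5 each multiply to 720, so every column has product 720.
Column 3: 1×2×3×8×1×3 = 144, so the missing entry is 720 ÷ 144 = 5.
Column 4: 2×2×1×9×1×10 = 360, so the missing entry is 720 ÷ 360 = 2.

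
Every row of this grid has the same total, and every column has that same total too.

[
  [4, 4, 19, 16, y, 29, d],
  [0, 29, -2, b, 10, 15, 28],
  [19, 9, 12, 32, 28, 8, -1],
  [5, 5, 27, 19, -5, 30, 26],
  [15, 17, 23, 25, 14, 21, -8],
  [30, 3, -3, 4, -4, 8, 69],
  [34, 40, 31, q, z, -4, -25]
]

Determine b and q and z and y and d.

Rows 3 and 4 both sum to 107, so that's the common total.
The known cells in column 7 total 89, leaving 107 − 89 = 18 for the blank.
The known cells in row 1 total 90, leaving 107 − 90 = 17 for the blank.
The known cells in column 5 total 60, leaving 107 − 60 = 47 for the blank.
The known cells in row 7 total 123, leaving 107 − 123 = -16 for the blank.
The known cells in row 2 total 80, leaving 107 − 80 = 27 for the blank.

b = 27, q = -16, z = 47, y = 17, d = 18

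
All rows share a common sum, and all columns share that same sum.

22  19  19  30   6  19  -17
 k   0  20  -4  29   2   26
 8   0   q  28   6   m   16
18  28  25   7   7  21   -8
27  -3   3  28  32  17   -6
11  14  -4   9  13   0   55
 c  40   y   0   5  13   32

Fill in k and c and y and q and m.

k = 25, c = -13, y = 21, q = 14, m = 26

Rows 1 and 4 both sum to 98, so that's the common total.
The known cells in row 2 total 73, leaving 98 − 73 = 25 for the blank.
The known cells in column 1 total 111, leaving 98 − 111 = -13 for the blank.
The known cells in row 7 total 77, leaving 98 − 77 = 21 for the blank.
The known cells in column 3 total 84, leaving 98 − 84 = 14 for the blank.
The known cells in row 3 total 72, leaving 98 − 72 = 26 for the blank.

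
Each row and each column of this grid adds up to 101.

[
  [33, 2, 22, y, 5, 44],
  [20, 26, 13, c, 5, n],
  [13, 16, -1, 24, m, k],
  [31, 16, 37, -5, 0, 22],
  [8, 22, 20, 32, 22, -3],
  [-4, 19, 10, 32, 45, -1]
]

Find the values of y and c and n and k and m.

Column 5: 5 + 5 + 0 + 22 + 45 = 77, so its missing entry is 101 − 77 = 24.
Row 1: 33 + 2 + 22 + 5 + 44 = 106, so its missing entry is 101 − 106 = -5.
Row 3: 13 + 16 − 1 + 24 + 24 = 76, so its missing entry is 101 − 76 = 25.
Column 6: 44 + 25 + 22 − 3 − 1 = 87, so its missing entry is 101 − 87 = 14.
Row 2: 20 + 26 + 13 + 5 + 14 = 78, so its missing entry is 101 − 78 = 23.

y = -5, c = 23, n = 14, k = 25, m = 24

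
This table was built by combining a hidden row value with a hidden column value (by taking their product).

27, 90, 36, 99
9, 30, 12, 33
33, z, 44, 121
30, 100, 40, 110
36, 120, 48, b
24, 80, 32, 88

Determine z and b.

Each row is a constant multiple of every other row — this is a multiplication table with the headers hidden.
Row 3 is 44/36 = 11/9 times row 1, so its entry in column 2 is 90 × 11/9 = 110.
Row 5 is 48/36 = 4/3 times row 1, so its entry in column 4 is 99 × 4/3 = 132.

z = 110, b = 132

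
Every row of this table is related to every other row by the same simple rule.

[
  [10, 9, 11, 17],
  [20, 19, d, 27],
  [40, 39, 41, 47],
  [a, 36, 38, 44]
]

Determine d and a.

d = 21, a = 37

The difference between any two rows is the same in every column — this is an addition table with the headers hidden.
Row 2 minus row 1 is 19 − 9 = 10, so its entry in column 3 is 11 + 10 = 21.
Row 4 minus row 1 is 36 − 9 = 27, so its entry in column 1 is 10 + 27 = 37.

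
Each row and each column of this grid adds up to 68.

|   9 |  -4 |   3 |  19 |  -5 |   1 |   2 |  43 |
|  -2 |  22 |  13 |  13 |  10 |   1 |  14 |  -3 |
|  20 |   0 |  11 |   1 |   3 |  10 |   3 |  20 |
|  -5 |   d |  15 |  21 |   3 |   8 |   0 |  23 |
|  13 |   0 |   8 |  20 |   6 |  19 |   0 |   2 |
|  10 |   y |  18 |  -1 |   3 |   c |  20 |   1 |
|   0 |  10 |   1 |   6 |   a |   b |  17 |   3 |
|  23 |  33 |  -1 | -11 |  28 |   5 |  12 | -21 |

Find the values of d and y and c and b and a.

d = 3, y = 4, c = 13, b = 11, a = 20

Row 4: -5 + 15 + 21 + 3 + 8 + 0 + 23 = 65, so its missing entry is 68 − 65 = 3.
Column 5: -5 + 10 + 3 + 3 + 6 + 3 + 28 = 48, so its missing entry is 68 − 48 = 20.
Row 7: 0 + 10 + 1 + 6 + 20 + 17 + 3 = 57, so its missing entry is 68 − 57 = 11.
Column 6: 1 + 1 + 10 + 8 + 19 + 11 + 5 = 55, so its missing entry is 68 − 55 = 13.
Row 6: 10 + 18 − 1 + 3 + 13 + 20 + 1 = 64, so its missing entry is 68 − 64 = 4.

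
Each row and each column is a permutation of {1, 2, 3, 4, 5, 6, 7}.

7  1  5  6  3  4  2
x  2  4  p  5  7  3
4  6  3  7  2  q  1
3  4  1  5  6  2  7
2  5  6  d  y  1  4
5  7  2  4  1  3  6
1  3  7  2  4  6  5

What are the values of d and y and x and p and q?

d = 3, y = 7, x = 6, p = 1, q = 5

Cell (5,5): column 5 already has {1, 2, 3, 4, 5, 6} → 7.
At (row 5, col 4): row 5 already has {1, 2, 4, 5, 6, 7}, so the value is 3.
For row 2, column 1: column 1 already has {1, 2, 3, 4, 5, 7}; that leaves 6.
At (row 3, col 6): row 3 already has {1, 2, 3, 4, 6, 7}, so the value is 5.
At (row 2, col 4): row 2 already has {2, 3, 4, 5, 6, 7}, so the value is 1.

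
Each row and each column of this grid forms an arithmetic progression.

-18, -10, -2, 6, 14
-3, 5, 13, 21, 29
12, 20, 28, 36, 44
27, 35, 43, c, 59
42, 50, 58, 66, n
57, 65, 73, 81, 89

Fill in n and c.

n = 74, c = 51

Along each row the entries change by 8 per step; down each column they change by 15.
Row 5: from 42 at column 1, stepping by 8 to column 5 gives 74.
Row 4: from 27 at column 1, stepping by 8 to column 4 gives 51.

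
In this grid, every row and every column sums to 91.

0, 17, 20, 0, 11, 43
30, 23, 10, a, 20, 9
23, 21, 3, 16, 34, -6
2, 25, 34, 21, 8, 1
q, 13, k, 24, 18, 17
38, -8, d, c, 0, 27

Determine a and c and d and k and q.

a = -1, c = 31, d = 3, k = 21, q = -2

Column 1 has 0 + 30 + 23 + 2 + 38 = 93; the blank must be 91 − 93 = -2.
Row 5 has -2 + 13 + 24 + 18 + 17 = 70; the blank must be 91 − 70 = 21.
Row 2 has 30 + 23 + 10 + 20 + 9 = 92; the blank must be 91 − 92 = -1.
Column 4 has 0 − 1 + 16 + 21 + 24 = 60; the blank must be 91 − 60 = 31.
Row 6 has 38 − 8 + 31 + 0 + 27 = 88; the blank must be 91 − 88 = 3.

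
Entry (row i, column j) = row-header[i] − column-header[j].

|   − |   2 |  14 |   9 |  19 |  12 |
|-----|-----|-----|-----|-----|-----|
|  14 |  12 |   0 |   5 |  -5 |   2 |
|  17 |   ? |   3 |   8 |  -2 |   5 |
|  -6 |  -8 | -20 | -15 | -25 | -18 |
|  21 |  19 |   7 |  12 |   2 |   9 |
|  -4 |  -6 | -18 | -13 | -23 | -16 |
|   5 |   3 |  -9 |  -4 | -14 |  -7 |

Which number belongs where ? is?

15

17 − 2 = 15.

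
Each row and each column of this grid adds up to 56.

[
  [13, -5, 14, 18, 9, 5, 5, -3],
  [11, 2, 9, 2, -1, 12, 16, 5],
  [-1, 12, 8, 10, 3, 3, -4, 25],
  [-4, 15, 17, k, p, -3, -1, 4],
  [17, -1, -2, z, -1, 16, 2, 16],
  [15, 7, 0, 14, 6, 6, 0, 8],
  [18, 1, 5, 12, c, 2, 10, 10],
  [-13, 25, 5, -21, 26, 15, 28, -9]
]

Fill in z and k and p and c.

z = 9, k = 12, p = 16, c = -2

Row 7: 18 + 1 + 5 + 12 + 2 + 10 + 10 = 58, so its missing entry is 56 − 58 = -2.
Column 5: 9 − 1 + 3 − 1 + 6 − 2 + 26 = 40, so its missing entry is 56 − 40 = 16.
Row 4: -4 + 15 + 17 + 16 − 3 − 1 + 4 = 44, so its missing entry is 56 − 44 = 12.
Row 5: 17 − 1 − 2 − 1 + 16 + 2 + 16 = 47, so its missing entry is 56 − 47 = 9.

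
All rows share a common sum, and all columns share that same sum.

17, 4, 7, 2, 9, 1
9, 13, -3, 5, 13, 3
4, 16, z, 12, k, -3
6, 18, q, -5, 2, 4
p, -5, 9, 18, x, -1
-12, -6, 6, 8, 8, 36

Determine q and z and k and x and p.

Rows 1 and 2 both sum to 40, so that's the common total.
Column 1: 17 + 9 + 4 + 6 − 12 = 24, so its missing entry is 40 − 24 = 16.
Row 5: 16 − 5 + 9 + 18 − 1 = 37, so its missing entry is 40 − 37 = 3.
Column 5: 9 + 13 + 2 + 3 + 8 = 35, so its missing entry is 40 − 35 = 5.
Row 3: 4 + 16 + 12 + 5 − 3 = 34, so its missing entry is 40 − 34 = 6.
Row 4: 6 + 18 − 5 + 2 + 4 = 25, so its missing entry is 40 − 25 = 15.

q = 15, z = 6, k = 5, x = 3, p = 16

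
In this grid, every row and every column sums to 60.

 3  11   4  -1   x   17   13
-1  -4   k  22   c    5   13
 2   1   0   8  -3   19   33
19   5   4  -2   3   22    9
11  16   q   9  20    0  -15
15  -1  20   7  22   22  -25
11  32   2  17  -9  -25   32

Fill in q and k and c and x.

q = 19, k = 11, c = 14, x = 13

Row 1: 3 + 11 + 4 − 1 + 17 + 13 = 47, so its missing entry is 60 − 47 = 13.
Column 5: 13 − 3 + 3 + 20 + 22 − 9 = 46, so its missing entry is 60 − 46 = 14.
Row 2: -1 − 4 + 22 + 14 + 5 + 13 = 49, so its missing entry is 60 − 49 = 11.
Row 5: 11 + 16 + 9 + 20 + 0 − 15 = 41, so its missing entry is 60 − 41 = 19.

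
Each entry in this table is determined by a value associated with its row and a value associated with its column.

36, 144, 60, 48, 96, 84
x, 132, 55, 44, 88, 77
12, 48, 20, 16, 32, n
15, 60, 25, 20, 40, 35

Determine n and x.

Each row is a constant multiple of every other row — this is a multiplication table with the headers hidden.
Row 3 is 48/144 = 1/3 times row 1, so its entry in column 6 is 84 × 1/3 = 28.
Row 2 is 132/144 = 11/12 times row 1, so its entry in column 1 is 36 × 11/12 = 33.

n = 28, x = 33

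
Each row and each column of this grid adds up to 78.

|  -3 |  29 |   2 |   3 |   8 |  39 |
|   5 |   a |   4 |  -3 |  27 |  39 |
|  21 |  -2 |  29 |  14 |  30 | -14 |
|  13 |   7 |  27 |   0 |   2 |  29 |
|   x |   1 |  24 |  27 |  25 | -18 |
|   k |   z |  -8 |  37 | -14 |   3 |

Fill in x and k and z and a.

x = 19, k = 23, z = 37, a = 6

The known cells in row 2 total 72, leaving 78 − 72 = 6 for the blank.
The known cells in row 5 total 59, leaving 78 − 59 = 19 for the blank.
The known cells in column 1 total 55, leaving 78 − 55 = 23 for the blank.
The known cells in row 6 total 41, leaving 78 − 41 = 37 for the blank.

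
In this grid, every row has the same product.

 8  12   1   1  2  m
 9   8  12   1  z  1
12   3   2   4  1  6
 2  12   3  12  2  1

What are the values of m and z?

Rows 3 and 4 each multiply to 1728, so every row has product 1728.
Row 1: 8×12×1×1×2 = 192, so the missing entry is 1728 ÷ 192 = 9.
Row 2: 9×8×12×1×1 = 864, so the missing entry is 1728 ÷ 864 = 2.

m = 9, z = 2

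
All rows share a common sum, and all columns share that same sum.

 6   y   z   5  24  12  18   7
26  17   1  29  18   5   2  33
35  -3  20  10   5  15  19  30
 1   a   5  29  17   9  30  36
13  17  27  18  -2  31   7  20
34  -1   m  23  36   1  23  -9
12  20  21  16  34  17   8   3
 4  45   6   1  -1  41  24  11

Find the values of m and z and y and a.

Rows 2 and 3 both sum to 131, so that's the common total.
Row 4: 1 + 5 + 29 + 17 + 9 + 30 + 36 = 127, so its missing entry is 131 − 127 = 4.
Column 2: 17 − 3 + 4 + 17 − 1 + 20 + 45 = 99, so its missing entry is 131 − 99 = 32.
Row 1: 6 + 32 + 5 + 24 + 12 + 18 + 7 = 104, so its missing entry is 131 − 104 = 27.
Row 6: 34 − 1 + 23 + 36 + 1 + 23 − 9 = 107, so its missing entry is 131 − 107 = 24.

m = 24, z = 27, y = 32, a = 4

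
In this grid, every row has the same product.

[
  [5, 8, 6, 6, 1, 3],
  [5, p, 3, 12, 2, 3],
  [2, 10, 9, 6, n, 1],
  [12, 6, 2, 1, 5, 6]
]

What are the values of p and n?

Rows 1 and 4 each multiply to 4320, so every row has product 4320.
Row 2: 5×3×12×2×3 = 1080, so the missing entry is 4320 ÷ 1080 = 4.
Row 3: 2×10×9×6×1 = 1080, so the missing entry is 4320 ÷ 1080 = 4.

p = 4, n = 4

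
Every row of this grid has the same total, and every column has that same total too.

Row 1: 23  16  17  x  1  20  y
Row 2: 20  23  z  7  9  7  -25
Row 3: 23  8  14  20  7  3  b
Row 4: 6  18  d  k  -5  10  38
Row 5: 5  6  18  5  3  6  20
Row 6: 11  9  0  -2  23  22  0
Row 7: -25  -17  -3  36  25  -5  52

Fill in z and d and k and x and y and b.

Rows 5 and 6 both sum to 63, so that's the common total.
Row 2 has 20 + 23 + 7 + 9 + 7 − 25 = 41; the blank must be 63 − 41 = 22.
Row 3 has 23 + 8 + 14 + 20 + 7 + 3 = 75; the blank must be 63 − 75 = -12.
Column 7 has -25 − 12 + 38 + 20 + 0 + 52 = 73; the blank must be 63 − 73 = -10.
Row 1 has 23 + 16 + 17 + 1 + 20 − 10 = 67; the blank must be 63 − 67 = -4.
Column 4 has -4 + 7 + 20 + 5 − 2 + 36 = 62; the blank must be 63 − 62 = 1.
Row 4 has 6 + 18 + 1 − 5 + 10 + 38 = 68; the blank must be 63 − 68 = -5.

z = 22, d = -5, k = 1, x = -4, y = -10, b = -12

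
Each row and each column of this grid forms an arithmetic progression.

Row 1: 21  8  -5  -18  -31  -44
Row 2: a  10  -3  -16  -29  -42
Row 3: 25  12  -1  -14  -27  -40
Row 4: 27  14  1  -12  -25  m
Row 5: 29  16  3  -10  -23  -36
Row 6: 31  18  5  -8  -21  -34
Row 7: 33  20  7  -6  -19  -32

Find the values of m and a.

m = -38, a = 23

Along each row the entries change by -13 per step; down each column they change by 2.
Row 4: from 27 at column 1, stepping by -13 to column 6 gives -38.
Row 2: from 10 at column 2, stepping by -13 to column 1 gives 23.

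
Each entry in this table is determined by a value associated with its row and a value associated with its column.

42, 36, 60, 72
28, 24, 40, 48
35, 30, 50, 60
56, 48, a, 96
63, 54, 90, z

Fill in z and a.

Each row is a constant multiple of every other row — this is a multiplication table with the headers hidden.
Row 5 is 63/42 = 3/2 times row 1, so its entry in column 4 is 72 × 3/2 = 108.
Row 4 is 56/42 = 4/3 times row 1, so its entry in column 3 is 60 × 4/3 = 80.

z = 108, a = 80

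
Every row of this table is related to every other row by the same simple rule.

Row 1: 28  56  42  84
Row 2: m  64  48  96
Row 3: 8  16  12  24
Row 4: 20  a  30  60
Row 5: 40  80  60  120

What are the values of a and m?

a = 40, m = 32

Each row is a constant multiple of every other row — this is a multiplication table with the headers hidden.
Row 4 is 60/84 = 5/7 times row 1, so its entry in column 2 is 56 × 5/7 = 40.
Row 2 is 96/84 = 8/7 times row 1, so its entry in column 1 is 28 × 8/7 = 32.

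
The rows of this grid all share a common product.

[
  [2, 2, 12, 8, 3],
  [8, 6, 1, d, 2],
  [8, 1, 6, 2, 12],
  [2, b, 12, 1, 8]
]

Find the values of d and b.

Rows 1 and 3 each multiply to 1152, so every row has product 1152.
Row 2: 8×6×1×2 = 96, so the missing entry is 1152 ÷ 96 = 12.
Row 4: 2×12×1×8 = 192, so the missing entry is 1152 ÷ 192 = 6.

d = 12, b = 6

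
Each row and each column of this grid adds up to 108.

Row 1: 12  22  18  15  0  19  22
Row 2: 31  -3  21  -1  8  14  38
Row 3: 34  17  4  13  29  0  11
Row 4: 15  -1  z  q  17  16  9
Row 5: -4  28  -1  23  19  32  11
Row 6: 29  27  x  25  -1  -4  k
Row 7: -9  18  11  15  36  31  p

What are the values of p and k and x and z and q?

Column 4: 15 − 1 + 13 + 23 + 25 + 15 = 90, so its missing entry is 108 − 90 = 18.
Row 7: -9 + 18 + 11 + 15 + 36 + 31 = 102, so its missing entry is 108 − 102 = 6.
Column 7: 22 + 38 + 11 + 9 + 11 + 6 = 97, so its missing entry is 108 − 97 = 11.
Row 4: 15 − 1 + 18 + 17 + 16 + 9 = 74, so its missing entry is 108 − 74 = 34.
Row 6: 29 + 27 + 25 − 1 − 4 + 11 = 87, so its missing entry is 108 − 87 = 21.

p = 6, k = 11, x = 21, z = 34, q = 18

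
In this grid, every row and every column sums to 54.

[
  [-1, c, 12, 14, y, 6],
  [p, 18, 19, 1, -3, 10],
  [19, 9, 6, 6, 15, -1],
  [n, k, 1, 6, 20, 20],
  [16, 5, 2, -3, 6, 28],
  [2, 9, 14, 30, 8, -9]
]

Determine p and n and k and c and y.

p = 9, n = 9, k = -2, c = 15, y = 8

Column 5 has -3 + 15 + 20 + 6 + 8 = 46; the blank must be 54 − 46 = 8.
Row 1 has -1 + 12 + 14 + 8 + 6 = 39; the blank must be 54 − 39 = 15.
Column 2 has 15 + 18 + 9 + 5 + 9 = 56; the blank must be 54 − 56 = -2.
Row 4 has -2 + 1 + 6 + 20 + 20 = 45; the blank must be 54 − 45 = 9.
Row 2 has 18 + 19 + 1 − 3 + 10 = 45; the blank must be 54 − 45 = 9.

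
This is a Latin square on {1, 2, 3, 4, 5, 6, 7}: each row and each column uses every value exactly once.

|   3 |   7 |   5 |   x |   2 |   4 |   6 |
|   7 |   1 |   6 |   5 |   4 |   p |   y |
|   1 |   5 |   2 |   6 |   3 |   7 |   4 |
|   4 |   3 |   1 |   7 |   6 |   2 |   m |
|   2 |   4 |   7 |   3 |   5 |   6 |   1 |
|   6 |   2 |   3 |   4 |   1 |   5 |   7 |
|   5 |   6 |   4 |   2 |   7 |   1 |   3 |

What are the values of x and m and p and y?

Cell (2,6): column 6 already has {1, 2, 4, 5, 6, 7} → 3.
Cell (2,7): row 2 already has {1, 3, 4, 5, 6, 7} → 2.
Cell (1,4): row 1 already has {2, 3, 4, 5, 6, 7} → 1.
Cell (4,7): row 4 already has {1, 2, 3, 4, 6, 7} → 5.

x = 1, m = 5, p = 3, y = 2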